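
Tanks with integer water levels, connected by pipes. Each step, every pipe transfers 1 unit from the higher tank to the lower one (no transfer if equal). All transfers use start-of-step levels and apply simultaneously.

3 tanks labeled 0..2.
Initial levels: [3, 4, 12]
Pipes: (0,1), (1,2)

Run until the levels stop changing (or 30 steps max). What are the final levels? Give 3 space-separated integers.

Step 1: flows [1->0,2->1] -> levels [4 4 11]
Step 2: flows [0=1,2->1] -> levels [4 5 10]
Step 3: flows [1->0,2->1] -> levels [5 5 9]
Step 4: flows [0=1,2->1] -> levels [5 6 8]
Step 5: flows [1->0,2->1] -> levels [6 6 7]
Step 6: flows [0=1,2->1] -> levels [6 7 6]
Step 7: flows [1->0,1->2] -> levels [7 5 7]
Step 8: flows [0->1,2->1] -> levels [6 7 6]
  -> period-2 cycle: step 8 state = step 6 state; never stabilizes
  -> state at step 30: (30-6) mod 2 = 0, same as step 6 -> [6 7 6]

Answer: 6 7 6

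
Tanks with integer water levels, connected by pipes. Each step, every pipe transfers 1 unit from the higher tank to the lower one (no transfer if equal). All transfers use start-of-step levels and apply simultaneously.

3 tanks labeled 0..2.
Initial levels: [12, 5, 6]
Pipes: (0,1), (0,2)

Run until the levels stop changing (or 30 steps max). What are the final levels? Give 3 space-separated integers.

Answer: 9 7 7

Derivation:
Step 1: flows [0->1,0->2] -> levels [10 6 7]
Step 2: flows [0->1,0->2] -> levels [8 7 8]
Step 3: flows [0->1,0=2] -> levels [7 8 8]
Step 4: flows [1->0,2->0] -> levels [9 7 7]
Step 5: flows [0->1,0->2] -> levels [7 8 8]
  -> period-2 cycle: step 5 state = step 3 state; never stabilizes
  -> state at step 30: (30-3) mod 2 = 1, same as step 4 -> [9 7 7]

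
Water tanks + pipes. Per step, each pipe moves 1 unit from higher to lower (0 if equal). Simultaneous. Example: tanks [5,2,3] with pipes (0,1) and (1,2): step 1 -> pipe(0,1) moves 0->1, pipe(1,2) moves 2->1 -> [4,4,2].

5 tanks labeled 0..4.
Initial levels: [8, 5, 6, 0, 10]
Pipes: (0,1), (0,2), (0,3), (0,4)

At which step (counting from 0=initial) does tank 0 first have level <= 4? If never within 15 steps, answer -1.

Step 1: flows [0->1,0->2,0->3,4->0] -> levels [6 6 7 1 9]
Step 2: flows [0=1,2->0,0->3,4->0] -> levels [7 6 6 2 8]
Step 3: flows [0->1,0->2,0->3,4->0] -> levels [5 7 7 3 7]
Step 4: flows [1->0,2->0,0->3,4->0] -> levels [7 6 6 4 6]
Step 5: flows [0->1,0->2,0->3,0->4] -> levels [3 7 7 5 7]
Tank 0 first reaches <=4 at step 5

Answer: 5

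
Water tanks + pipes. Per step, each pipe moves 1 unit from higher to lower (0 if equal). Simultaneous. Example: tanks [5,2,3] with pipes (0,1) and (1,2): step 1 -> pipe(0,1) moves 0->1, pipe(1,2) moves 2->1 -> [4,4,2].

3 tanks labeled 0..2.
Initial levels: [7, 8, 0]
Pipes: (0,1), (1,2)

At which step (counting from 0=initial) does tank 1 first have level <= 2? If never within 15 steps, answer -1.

Step 1: flows [1->0,1->2] -> levels [8 6 1]
Step 2: flows [0->1,1->2] -> levels [7 6 2]
Step 3: flows [0->1,1->2] -> levels [6 6 3]
Step 4: flows [0=1,1->2] -> levels [6 5 4]
Step 5: flows [0->1,1->2] -> levels [5 5 5]
Step 6: flows [0=1,1=2] -> levels [5 5 5]
  -> stable; tank 1 stays at 5 > 2
Tank 1 never reaches <=2 within 15 steps

Answer: -1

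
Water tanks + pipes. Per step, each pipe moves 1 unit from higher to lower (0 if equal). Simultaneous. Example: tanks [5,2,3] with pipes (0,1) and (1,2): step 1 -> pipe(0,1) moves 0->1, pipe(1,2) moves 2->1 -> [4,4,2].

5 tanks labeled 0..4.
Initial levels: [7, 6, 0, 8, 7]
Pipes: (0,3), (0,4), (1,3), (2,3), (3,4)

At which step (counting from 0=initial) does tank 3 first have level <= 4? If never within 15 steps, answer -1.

Answer: 1

Derivation:
Step 1: flows [3->0,0=4,3->1,3->2,3->4] -> levels [8 7 1 4 8]
Tank 3 first reaches <=4 at step 1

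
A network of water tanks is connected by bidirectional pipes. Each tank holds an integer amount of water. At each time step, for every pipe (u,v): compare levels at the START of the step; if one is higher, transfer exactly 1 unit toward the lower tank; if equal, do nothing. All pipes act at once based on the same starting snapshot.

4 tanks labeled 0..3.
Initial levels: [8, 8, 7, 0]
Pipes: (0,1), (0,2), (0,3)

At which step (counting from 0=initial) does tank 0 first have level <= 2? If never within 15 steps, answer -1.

Answer: -1

Derivation:
Step 1: flows [0=1,0->2,0->3] -> levels [6 8 8 1]
Step 2: flows [1->0,2->0,0->3] -> levels [7 7 7 2]
Step 3: flows [0=1,0=2,0->3] -> levels [6 7 7 3]
Step 4: flows [1->0,2->0,0->3] -> levels [7 6 6 4]
Step 5: flows [0->1,0->2,0->3] -> levels [4 7 7 5]
Step 6: flows [1->0,2->0,3->0] -> levels [7 6 6 4]
  -> period-2 cycle (repeats step 4); tank 0 never drops to <=2
Tank 0 never reaches <=2 within 15 steps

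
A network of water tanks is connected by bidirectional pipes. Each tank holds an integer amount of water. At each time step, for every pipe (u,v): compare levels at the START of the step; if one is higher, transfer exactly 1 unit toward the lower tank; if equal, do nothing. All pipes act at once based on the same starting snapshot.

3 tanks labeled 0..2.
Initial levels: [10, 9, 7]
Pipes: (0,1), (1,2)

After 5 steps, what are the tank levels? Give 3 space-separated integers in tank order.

Answer: 8 10 8

Derivation:
Step 1: flows [0->1,1->2] -> levels [9 9 8]
Step 2: flows [0=1,1->2] -> levels [9 8 9]
Step 3: flows [0->1,2->1] -> levels [8 10 8]
Step 4: flows [1->0,1->2] -> levels [9 8 9]
  -> period-2 cycle: step 4 state = step 2 state
  -> state at step 5: (5-2) mod 2 = 1, same as step 3 -> [8 10 8]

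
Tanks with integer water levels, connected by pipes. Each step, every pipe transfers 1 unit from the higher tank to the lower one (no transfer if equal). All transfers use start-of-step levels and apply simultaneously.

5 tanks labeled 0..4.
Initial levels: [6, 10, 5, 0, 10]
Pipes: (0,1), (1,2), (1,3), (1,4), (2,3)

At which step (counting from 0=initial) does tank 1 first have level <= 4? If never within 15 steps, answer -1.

Answer: 6

Derivation:
Step 1: flows [1->0,1->2,1->3,1=4,2->3] -> levels [7 7 5 2 10]
Step 2: flows [0=1,1->2,1->3,4->1,2->3] -> levels [7 6 5 4 9]
Step 3: flows [0->1,1->2,1->3,4->1,2->3] -> levels [6 6 5 6 8]
Step 4: flows [0=1,1->2,1=3,4->1,3->2] -> levels [6 6 7 5 7]
Step 5: flows [0=1,2->1,1->3,4->1,2->3] -> levels [6 7 5 7 6]
Step 6: flows [1->0,1->2,1=3,1->4,3->2] -> levels [7 4 7 6 7]
Tank 1 first reaches <=4 at step 6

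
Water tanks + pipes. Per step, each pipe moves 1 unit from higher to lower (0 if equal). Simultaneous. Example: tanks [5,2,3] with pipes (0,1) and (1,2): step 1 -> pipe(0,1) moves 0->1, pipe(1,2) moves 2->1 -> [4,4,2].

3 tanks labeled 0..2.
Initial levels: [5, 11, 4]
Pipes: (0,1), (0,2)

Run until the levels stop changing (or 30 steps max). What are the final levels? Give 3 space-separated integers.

Answer: 8 6 6

Derivation:
Step 1: flows [1->0,0->2] -> levels [5 10 5]
Step 2: flows [1->0,0=2] -> levels [6 9 5]
Step 3: flows [1->0,0->2] -> levels [6 8 6]
Step 4: flows [1->0,0=2] -> levels [7 7 6]
Step 5: flows [0=1,0->2] -> levels [6 7 7]
Step 6: flows [1->0,2->0] -> levels [8 6 6]
Step 7: flows [0->1,0->2] -> levels [6 7 7]
  -> period-2 cycle: step 7 state = step 5 state; never stabilizes
  -> state at step 30: (30-5) mod 2 = 1, same as step 6 -> [8 6 6]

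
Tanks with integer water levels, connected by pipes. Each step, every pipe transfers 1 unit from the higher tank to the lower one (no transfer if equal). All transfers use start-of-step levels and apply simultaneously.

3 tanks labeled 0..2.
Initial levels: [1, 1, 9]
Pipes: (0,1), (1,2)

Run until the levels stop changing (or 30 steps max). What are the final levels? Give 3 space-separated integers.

Step 1: flows [0=1,2->1] -> levels [1 2 8]
Step 2: flows [1->0,2->1] -> levels [2 2 7]
Step 3: flows [0=1,2->1] -> levels [2 3 6]
Step 4: flows [1->0,2->1] -> levels [3 3 5]
Step 5: flows [0=1,2->1] -> levels [3 4 4]
Step 6: flows [1->0,1=2] -> levels [4 3 4]
Step 7: flows [0->1,2->1] -> levels [3 5 3]
Step 8: flows [1->0,1->2] -> levels [4 3 4]
  -> period-2 cycle: step 8 state = step 6 state; never stabilizes
  -> state at step 30: (30-6) mod 2 = 0, same as step 6 -> [4 3 4]

Answer: 4 3 4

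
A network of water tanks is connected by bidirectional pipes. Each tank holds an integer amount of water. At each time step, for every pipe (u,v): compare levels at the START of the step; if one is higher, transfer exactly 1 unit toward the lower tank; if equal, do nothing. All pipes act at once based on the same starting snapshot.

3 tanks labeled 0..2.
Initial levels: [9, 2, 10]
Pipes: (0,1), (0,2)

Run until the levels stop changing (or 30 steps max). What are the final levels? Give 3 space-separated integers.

Answer: 7 7 7

Derivation:
Step 1: flows [0->1,2->0] -> levels [9 3 9]
Step 2: flows [0->1,0=2] -> levels [8 4 9]
Step 3: flows [0->1,2->0] -> levels [8 5 8]
Step 4: flows [0->1,0=2] -> levels [7 6 8]
Step 5: flows [0->1,2->0] -> levels [7 7 7]
Step 6: flows [0=1,0=2] -> levels [7 7 7]
  -> stable (no change)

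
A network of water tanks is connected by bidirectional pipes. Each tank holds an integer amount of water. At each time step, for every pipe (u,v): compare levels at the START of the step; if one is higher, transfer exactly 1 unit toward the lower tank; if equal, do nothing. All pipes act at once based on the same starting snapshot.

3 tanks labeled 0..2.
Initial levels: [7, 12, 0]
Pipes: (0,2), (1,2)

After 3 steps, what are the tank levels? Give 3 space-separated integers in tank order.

Answer: 4 9 6

Derivation:
Step 1: flows [0->2,1->2] -> levels [6 11 2]
Step 2: flows [0->2,1->2] -> levels [5 10 4]
Step 3: flows [0->2,1->2] -> levels [4 9 6]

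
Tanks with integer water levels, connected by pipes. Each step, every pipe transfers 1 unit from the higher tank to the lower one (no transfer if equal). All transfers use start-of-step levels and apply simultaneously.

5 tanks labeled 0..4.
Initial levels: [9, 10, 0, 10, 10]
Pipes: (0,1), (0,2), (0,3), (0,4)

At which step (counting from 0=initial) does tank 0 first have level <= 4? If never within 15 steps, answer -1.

Answer: -1

Derivation:
Step 1: flows [1->0,0->2,3->0,4->0] -> levels [11 9 1 9 9]
Step 2: flows [0->1,0->2,0->3,0->4] -> levels [7 10 2 10 10]
Step 3: flows [1->0,0->2,3->0,4->0] -> levels [9 9 3 9 9]
Step 4: flows [0=1,0->2,0=3,0=4] -> levels [8 9 4 9 9]
Step 5: flows [1->0,0->2,3->0,4->0] -> levels [10 8 5 8 8]
Step 6: flows [0->1,0->2,0->3,0->4] -> levels [6 9 6 9 9]
Step 7: flows [1->0,0=2,3->0,4->0] -> levels [9 8 6 8 8]
Step 8: flows [0->1,0->2,0->3,0->4] -> levels [5 9 7 9 9]
Step 9: flows [1->0,2->0,3->0,4->0] -> levels [9 8 6 8 8]
  -> period-2 cycle (repeats step 7); tank 0 never drops to <=4
Tank 0 never reaches <=4 within 15 steps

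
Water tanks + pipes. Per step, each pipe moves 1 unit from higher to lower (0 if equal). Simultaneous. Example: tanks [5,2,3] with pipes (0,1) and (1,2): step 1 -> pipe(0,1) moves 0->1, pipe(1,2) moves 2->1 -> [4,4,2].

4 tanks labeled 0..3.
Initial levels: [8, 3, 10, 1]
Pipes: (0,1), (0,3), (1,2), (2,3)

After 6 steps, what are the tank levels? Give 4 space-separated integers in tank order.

Step 1: flows [0->1,0->3,2->1,2->3] -> levels [6 5 8 3]
Step 2: flows [0->1,0->3,2->1,2->3] -> levels [4 7 6 5]
Step 3: flows [1->0,3->0,1->2,2->3] -> levels [6 5 6 5]
Step 4: flows [0->1,0->3,2->1,2->3] -> levels [4 7 4 7]
Step 5: flows [1->0,3->0,1->2,3->2] -> levels [6 5 6 5]
  -> period-2 cycle: step 5 state = step 3 state
  -> state at step 6: (6-3) mod 2 = 1, same as step 4 -> [4 7 4 7]

Answer: 4 7 4 7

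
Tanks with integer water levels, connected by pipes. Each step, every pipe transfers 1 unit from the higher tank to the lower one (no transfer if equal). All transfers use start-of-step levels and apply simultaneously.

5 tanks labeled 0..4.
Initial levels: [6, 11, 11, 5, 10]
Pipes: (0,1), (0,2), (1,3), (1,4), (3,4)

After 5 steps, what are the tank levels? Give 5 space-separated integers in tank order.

Step 1: flows [1->0,2->0,1->3,1->4,4->3] -> levels [8 8 10 7 10]
Step 2: flows [0=1,2->0,1->3,4->1,4->3] -> levels [9 8 9 9 8]
Step 3: flows [0->1,0=2,3->1,1=4,3->4] -> levels [8 10 9 7 9]
Step 4: flows [1->0,2->0,1->3,1->4,4->3] -> levels [10 7 8 9 9]
Step 5: flows [0->1,0->2,3->1,4->1,3=4] -> levels [8 10 9 8 8]

Answer: 8 10 9 8 8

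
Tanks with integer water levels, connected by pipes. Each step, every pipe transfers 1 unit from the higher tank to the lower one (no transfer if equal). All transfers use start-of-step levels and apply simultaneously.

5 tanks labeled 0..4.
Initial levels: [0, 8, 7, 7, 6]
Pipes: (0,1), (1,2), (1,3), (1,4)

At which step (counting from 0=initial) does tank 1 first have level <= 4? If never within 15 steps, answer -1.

Step 1: flows [1->0,1->2,1->3,1->4] -> levels [1 4 8 8 7]
Tank 1 first reaches <=4 at step 1

Answer: 1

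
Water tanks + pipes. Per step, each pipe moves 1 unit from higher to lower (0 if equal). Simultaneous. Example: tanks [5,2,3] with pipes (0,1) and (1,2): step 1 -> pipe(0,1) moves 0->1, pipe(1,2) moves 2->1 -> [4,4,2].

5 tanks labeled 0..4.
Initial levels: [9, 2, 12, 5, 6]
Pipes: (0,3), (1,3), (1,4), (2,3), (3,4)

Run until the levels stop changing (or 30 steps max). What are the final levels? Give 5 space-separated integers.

Answer: 6 6 7 9 6

Derivation:
Step 1: flows [0->3,3->1,4->1,2->3,4->3] -> levels [8 4 11 7 4]
Step 2: flows [0->3,3->1,1=4,2->3,3->4] -> levels [7 5 10 7 5]
Step 3: flows [0=3,3->1,1=4,2->3,3->4] -> levels [7 6 9 6 6]
Step 4: flows [0->3,1=3,1=4,2->3,3=4] -> levels [6 6 8 8 6]
Step 5: flows [3->0,3->1,1=4,2=3,3->4] -> levels [7 7 8 5 7]
Step 6: flows [0->3,1->3,1=4,2->3,4->3] -> levels [6 6 7 9 6]
Step 7: flows [3->0,3->1,1=4,3->2,3->4] -> levels [7 7 8 5 7]
  -> period-2 cycle: step 7 state = step 5 state; never stabilizes
  -> state at step 30: (30-5) mod 2 = 1, same as step 6 -> [6 6 7 9 6]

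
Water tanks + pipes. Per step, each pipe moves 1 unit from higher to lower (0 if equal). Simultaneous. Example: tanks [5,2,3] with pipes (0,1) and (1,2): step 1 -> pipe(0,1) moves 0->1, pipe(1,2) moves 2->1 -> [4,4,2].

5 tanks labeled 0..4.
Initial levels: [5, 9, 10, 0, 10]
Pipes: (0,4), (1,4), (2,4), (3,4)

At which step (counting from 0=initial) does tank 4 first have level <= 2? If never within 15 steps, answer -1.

Step 1: flows [4->0,4->1,2=4,4->3] -> levels [6 10 10 1 7]
Step 2: flows [4->0,1->4,2->4,4->3] -> levels [7 9 9 2 7]
Step 3: flows [0=4,1->4,2->4,4->3] -> levels [7 8 8 3 8]
Step 4: flows [4->0,1=4,2=4,4->3] -> levels [8 8 8 4 6]
Step 5: flows [0->4,1->4,2->4,4->3] -> levels [7 7 7 5 8]
Step 6: flows [4->0,4->1,4->2,4->3] -> levels [8 8 8 6 4]
Step 7: flows [0->4,1->4,2->4,3->4] -> levels [7 7 7 5 8]
  -> period-2 cycle (repeats step 5); tank 4 never drops to <=2
Tank 4 never reaches <=2 within 15 steps

Answer: -1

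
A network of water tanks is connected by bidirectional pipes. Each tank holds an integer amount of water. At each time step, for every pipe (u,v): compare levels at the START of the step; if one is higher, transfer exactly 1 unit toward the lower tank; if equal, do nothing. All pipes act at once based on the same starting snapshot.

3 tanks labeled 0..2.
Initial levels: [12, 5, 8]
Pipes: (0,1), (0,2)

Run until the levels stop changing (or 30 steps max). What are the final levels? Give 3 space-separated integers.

Step 1: flows [0->1,0->2] -> levels [10 6 9]
Step 2: flows [0->1,0->2] -> levels [8 7 10]
Step 3: flows [0->1,2->0] -> levels [8 8 9]
Step 4: flows [0=1,2->0] -> levels [9 8 8]
Step 5: flows [0->1,0->2] -> levels [7 9 9]
Step 6: flows [1->0,2->0] -> levels [9 8 8]
  -> period-2 cycle: step 6 state = step 4 state; never stabilizes
  -> state at step 30: (30-4) mod 2 = 0, same as step 4 -> [9 8 8]

Answer: 9 8 8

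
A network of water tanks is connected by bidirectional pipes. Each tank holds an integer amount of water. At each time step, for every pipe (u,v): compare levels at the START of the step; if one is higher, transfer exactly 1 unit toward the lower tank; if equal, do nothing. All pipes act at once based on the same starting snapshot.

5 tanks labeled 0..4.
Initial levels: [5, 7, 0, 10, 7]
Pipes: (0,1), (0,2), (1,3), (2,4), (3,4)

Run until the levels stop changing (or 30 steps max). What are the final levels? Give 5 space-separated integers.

Answer: 7 6 4 5 7

Derivation:
Step 1: flows [1->0,0->2,3->1,4->2,3->4] -> levels [5 7 2 8 7]
Step 2: flows [1->0,0->2,3->1,4->2,3->4] -> levels [5 7 4 6 7]
Step 3: flows [1->0,0->2,1->3,4->2,4->3] -> levels [5 5 6 8 5]
Step 4: flows [0=1,2->0,3->1,2->4,3->4] -> levels [6 6 4 6 7]
Step 5: flows [0=1,0->2,1=3,4->2,4->3] -> levels [5 6 6 7 5]
Step 6: flows [1->0,2->0,3->1,2->4,3->4] -> levels [7 6 4 5 7]
Step 7: flows [0->1,0->2,1->3,4->2,4->3] -> levels [5 6 6 7 5]
  -> period-2 cycle: step 7 state = step 5 state; never stabilizes
  -> state at step 30: (30-5) mod 2 = 1, same as step 6 -> [7 6 4 5 7]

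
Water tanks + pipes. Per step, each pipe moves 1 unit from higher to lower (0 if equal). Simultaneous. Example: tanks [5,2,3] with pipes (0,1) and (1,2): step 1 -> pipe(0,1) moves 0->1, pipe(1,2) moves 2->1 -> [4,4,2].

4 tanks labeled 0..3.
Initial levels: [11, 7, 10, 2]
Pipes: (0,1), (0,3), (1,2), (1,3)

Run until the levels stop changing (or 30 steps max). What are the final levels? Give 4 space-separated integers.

Step 1: flows [0->1,0->3,2->1,1->3] -> levels [9 8 9 4]
Step 2: flows [0->1,0->3,2->1,1->3] -> levels [7 9 8 6]
Step 3: flows [1->0,0->3,1->2,1->3] -> levels [7 6 9 8]
Step 4: flows [0->1,3->0,2->1,3->1] -> levels [7 9 8 6]
  -> period-2 cycle: step 4 state = step 2 state; never stabilizes
  -> state at step 30: (30-2) mod 2 = 0, same as step 2 -> [7 9 8 6]

Answer: 7 9 8 6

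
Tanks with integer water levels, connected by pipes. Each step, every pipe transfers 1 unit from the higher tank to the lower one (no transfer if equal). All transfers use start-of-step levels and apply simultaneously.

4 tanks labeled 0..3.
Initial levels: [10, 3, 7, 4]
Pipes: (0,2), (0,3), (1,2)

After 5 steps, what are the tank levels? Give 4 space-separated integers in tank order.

Answer: 7 6 5 6

Derivation:
Step 1: flows [0->2,0->3,2->1] -> levels [8 4 7 5]
Step 2: flows [0->2,0->3,2->1] -> levels [6 5 7 6]
Step 3: flows [2->0,0=3,2->1] -> levels [7 6 5 6]
Step 4: flows [0->2,0->3,1->2] -> levels [5 5 7 7]
Step 5: flows [2->0,3->0,2->1] -> levels [7 6 5 6]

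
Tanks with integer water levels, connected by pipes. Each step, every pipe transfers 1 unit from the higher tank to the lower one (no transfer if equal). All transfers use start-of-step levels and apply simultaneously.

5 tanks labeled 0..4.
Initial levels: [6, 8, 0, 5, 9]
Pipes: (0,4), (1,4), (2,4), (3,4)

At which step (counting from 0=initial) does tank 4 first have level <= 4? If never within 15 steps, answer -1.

Step 1: flows [4->0,4->1,4->2,4->3] -> levels [7 9 1 6 5]
Step 2: flows [0->4,1->4,4->2,3->4] -> levels [6 8 2 5 7]
Step 3: flows [4->0,1->4,4->2,4->3] -> levels [7 7 3 6 5]
Step 4: flows [0->4,1->4,4->2,3->4] -> levels [6 6 4 5 7]
Step 5: flows [4->0,4->1,4->2,4->3] -> levels [7 7 5 6 3]
Tank 4 first reaches <=4 at step 5

Answer: 5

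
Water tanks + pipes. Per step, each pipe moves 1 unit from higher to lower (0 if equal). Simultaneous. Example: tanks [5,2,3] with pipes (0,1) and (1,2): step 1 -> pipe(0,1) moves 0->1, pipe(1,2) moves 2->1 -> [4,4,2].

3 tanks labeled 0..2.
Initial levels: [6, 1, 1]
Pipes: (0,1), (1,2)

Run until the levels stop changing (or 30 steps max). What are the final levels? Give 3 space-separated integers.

Answer: 3 2 3

Derivation:
Step 1: flows [0->1,1=2] -> levels [5 2 1]
Step 2: flows [0->1,1->2] -> levels [4 2 2]
Step 3: flows [0->1,1=2] -> levels [3 3 2]
Step 4: flows [0=1,1->2] -> levels [3 2 3]
Step 5: flows [0->1,2->1] -> levels [2 4 2]
Step 6: flows [1->0,1->2] -> levels [3 2 3]
  -> period-2 cycle: step 6 state = step 4 state; never stabilizes
  -> state at step 30: (30-4) mod 2 = 0, same as step 4 -> [3 2 3]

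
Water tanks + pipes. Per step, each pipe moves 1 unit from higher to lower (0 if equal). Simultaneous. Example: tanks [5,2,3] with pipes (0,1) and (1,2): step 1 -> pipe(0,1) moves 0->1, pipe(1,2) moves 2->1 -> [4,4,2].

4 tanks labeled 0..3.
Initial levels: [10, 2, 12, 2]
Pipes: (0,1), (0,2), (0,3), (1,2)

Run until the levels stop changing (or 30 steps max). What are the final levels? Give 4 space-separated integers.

Answer: 8 6 6 6

Derivation:
Step 1: flows [0->1,2->0,0->3,2->1] -> levels [9 4 10 3]
Step 2: flows [0->1,2->0,0->3,2->1] -> levels [8 6 8 4]
Step 3: flows [0->1,0=2,0->3,2->1] -> levels [6 8 7 5]
Step 4: flows [1->0,2->0,0->3,1->2] -> levels [7 6 7 6]
Step 5: flows [0->1,0=2,0->3,2->1] -> levels [5 8 6 7]
Step 6: flows [1->0,2->0,3->0,1->2] -> levels [8 6 6 6]
Step 7: flows [0->1,0->2,0->3,1=2] -> levels [5 7 7 7]
Step 8: flows [1->0,2->0,3->0,1=2] -> levels [8 6 6 6]
  -> period-2 cycle: step 8 state = step 6 state; never stabilizes
  -> state at step 30: (30-6) mod 2 = 0, same as step 6 -> [8 6 6 6]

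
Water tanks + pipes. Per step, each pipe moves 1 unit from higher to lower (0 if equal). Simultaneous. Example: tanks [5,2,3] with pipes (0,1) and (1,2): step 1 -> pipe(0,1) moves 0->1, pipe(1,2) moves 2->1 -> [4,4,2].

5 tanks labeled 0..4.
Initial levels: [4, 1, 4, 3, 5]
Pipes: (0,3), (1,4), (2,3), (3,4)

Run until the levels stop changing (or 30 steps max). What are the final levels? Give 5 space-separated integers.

Step 1: flows [0->3,4->1,2->3,4->3] -> levels [3 2 3 6 3]
Step 2: flows [3->0,4->1,3->2,3->4] -> levels [4 3 4 3 3]
Step 3: flows [0->3,1=4,2->3,3=4] -> levels [3 3 3 5 3]
Step 4: flows [3->0,1=4,3->2,3->4] -> levels [4 3 4 2 4]
Step 5: flows [0->3,4->1,2->3,4->3] -> levels [3 4 3 5 2]
Step 6: flows [3->0,1->4,3->2,3->4] -> levels [4 3 4 2 4]
  -> period-2 cycle: step 6 state = step 4 state; never stabilizes
  -> state at step 30: (30-4) mod 2 = 0, same as step 4 -> [4 3 4 2 4]

Answer: 4 3 4 2 4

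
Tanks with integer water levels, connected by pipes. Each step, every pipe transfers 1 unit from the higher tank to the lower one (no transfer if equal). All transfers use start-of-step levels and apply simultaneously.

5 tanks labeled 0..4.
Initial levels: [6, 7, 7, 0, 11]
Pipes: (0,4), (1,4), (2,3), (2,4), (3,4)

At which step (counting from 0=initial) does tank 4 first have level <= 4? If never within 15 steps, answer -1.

Step 1: flows [4->0,4->1,2->3,4->2,4->3] -> levels [7 8 7 2 7]
Step 2: flows [0=4,1->4,2->3,2=4,4->3] -> levels [7 7 6 4 7]
Step 3: flows [0=4,1=4,2->3,4->2,4->3] -> levels [7 7 6 6 5]
Step 4: flows [0->4,1->4,2=3,2->4,3->4] -> levels [6 6 5 5 9]
Step 5: flows [4->0,4->1,2=3,4->2,4->3] -> levels [7 7 6 6 5]
  -> period-2 cycle (repeats step 3); tank 4 never drops to <=4
Tank 4 never reaches <=4 within 15 steps

Answer: -1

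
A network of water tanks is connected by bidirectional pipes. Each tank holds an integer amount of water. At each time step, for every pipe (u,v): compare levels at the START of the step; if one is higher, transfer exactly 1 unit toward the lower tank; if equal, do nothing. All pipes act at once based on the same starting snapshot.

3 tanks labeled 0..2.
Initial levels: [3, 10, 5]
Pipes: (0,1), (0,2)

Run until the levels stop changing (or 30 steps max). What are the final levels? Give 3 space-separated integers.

Answer: 6 6 6

Derivation:
Step 1: flows [1->0,2->0] -> levels [5 9 4]
Step 2: flows [1->0,0->2] -> levels [5 8 5]
Step 3: flows [1->0,0=2] -> levels [6 7 5]
Step 4: flows [1->0,0->2] -> levels [6 6 6]
Step 5: flows [0=1,0=2] -> levels [6 6 6]
  -> stable (no change)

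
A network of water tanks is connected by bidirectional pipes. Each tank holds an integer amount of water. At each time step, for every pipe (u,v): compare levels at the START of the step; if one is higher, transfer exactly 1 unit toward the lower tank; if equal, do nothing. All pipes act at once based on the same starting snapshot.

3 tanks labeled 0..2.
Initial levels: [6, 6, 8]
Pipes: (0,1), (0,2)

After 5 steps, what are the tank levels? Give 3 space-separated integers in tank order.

Step 1: flows [0=1,2->0] -> levels [7 6 7]
Step 2: flows [0->1,0=2] -> levels [6 7 7]
Step 3: flows [1->0,2->0] -> levels [8 6 6]
Step 4: flows [0->1,0->2] -> levels [6 7 7]
  -> period-2 cycle: step 4 state = step 2 state
  -> state at step 5: (5-2) mod 2 = 1, same as step 3 -> [8 6 6]

Answer: 8 6 6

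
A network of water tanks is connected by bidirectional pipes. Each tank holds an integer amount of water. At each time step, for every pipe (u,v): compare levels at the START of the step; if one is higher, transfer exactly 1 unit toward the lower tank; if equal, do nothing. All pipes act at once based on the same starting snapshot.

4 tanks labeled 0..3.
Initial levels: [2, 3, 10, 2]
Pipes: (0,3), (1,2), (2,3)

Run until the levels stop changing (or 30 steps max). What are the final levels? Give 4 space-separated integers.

Step 1: flows [0=3,2->1,2->3] -> levels [2 4 8 3]
Step 2: flows [3->0,2->1,2->3] -> levels [3 5 6 3]
Step 3: flows [0=3,2->1,2->3] -> levels [3 6 4 4]
Step 4: flows [3->0,1->2,2=3] -> levels [4 5 5 3]
Step 5: flows [0->3,1=2,2->3] -> levels [3 5 4 5]
Step 6: flows [3->0,1->2,3->2] -> levels [4 4 6 3]
Step 7: flows [0->3,2->1,2->3] -> levels [3 5 4 5]
  -> period-2 cycle: step 7 state = step 5 state; never stabilizes
  -> state at step 30: (30-5) mod 2 = 1, same as step 6 -> [4 4 6 3]

Answer: 4 4 6 3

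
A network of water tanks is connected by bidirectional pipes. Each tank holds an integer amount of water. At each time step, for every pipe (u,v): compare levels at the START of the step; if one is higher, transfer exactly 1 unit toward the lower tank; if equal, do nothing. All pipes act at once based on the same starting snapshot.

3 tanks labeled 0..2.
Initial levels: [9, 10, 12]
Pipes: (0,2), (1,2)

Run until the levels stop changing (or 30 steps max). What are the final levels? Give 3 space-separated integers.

Answer: 10 10 11

Derivation:
Step 1: flows [2->0,2->1] -> levels [10 11 10]
Step 2: flows [0=2,1->2] -> levels [10 10 11]
Step 3: flows [2->0,2->1] -> levels [11 11 9]
Step 4: flows [0->2,1->2] -> levels [10 10 11]
  -> period-2 cycle: step 4 state = step 2 state; never stabilizes
  -> state at step 30: (30-2) mod 2 = 0, same as step 2 -> [10 10 11]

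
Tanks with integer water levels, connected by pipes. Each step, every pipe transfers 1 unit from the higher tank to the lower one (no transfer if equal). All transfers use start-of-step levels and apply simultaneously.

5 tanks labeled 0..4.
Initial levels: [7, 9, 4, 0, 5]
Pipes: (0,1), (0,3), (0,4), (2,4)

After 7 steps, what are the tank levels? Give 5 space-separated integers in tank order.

Answer: 6 5 6 4 4

Derivation:
Step 1: flows [1->0,0->3,0->4,4->2] -> levels [6 8 5 1 5]
Step 2: flows [1->0,0->3,0->4,2=4] -> levels [5 7 5 2 6]
Step 3: flows [1->0,0->3,4->0,4->2] -> levels [6 6 6 3 4]
Step 4: flows [0=1,0->3,0->4,2->4] -> levels [4 6 5 4 6]
Step 5: flows [1->0,0=3,4->0,4->2] -> levels [6 5 6 4 4]
Step 6: flows [0->1,0->3,0->4,2->4] -> levels [3 6 5 5 6]
Step 7: flows [1->0,3->0,4->0,4->2] -> levels [6 5 6 4 4]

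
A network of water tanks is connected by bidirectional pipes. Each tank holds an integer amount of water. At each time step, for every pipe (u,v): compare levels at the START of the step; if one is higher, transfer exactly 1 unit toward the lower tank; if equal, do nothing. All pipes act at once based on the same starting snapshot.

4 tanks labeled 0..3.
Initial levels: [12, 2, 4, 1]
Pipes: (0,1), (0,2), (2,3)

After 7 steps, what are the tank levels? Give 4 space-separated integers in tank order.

Step 1: flows [0->1,0->2,2->3] -> levels [10 3 4 2]
Step 2: flows [0->1,0->2,2->3] -> levels [8 4 4 3]
Step 3: flows [0->1,0->2,2->3] -> levels [6 5 4 4]
Step 4: flows [0->1,0->2,2=3] -> levels [4 6 5 4]
Step 5: flows [1->0,2->0,2->3] -> levels [6 5 3 5]
Step 6: flows [0->1,0->2,3->2] -> levels [4 6 5 4]
  -> period-2 cycle: step 6 state = step 4 state
  -> state at step 7: (7-4) mod 2 = 1, same as step 5 -> [6 5 3 5]

Answer: 6 5 3 5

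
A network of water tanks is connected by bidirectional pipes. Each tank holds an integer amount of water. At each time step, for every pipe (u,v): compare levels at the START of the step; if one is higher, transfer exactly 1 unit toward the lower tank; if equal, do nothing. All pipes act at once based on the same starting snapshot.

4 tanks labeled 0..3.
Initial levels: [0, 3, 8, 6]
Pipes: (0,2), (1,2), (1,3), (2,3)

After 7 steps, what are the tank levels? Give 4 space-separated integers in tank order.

Answer: 4 3 6 4

Derivation:
Step 1: flows [2->0,2->1,3->1,2->3] -> levels [1 5 5 6]
Step 2: flows [2->0,1=2,3->1,3->2] -> levels [2 6 5 4]
Step 3: flows [2->0,1->2,1->3,2->3] -> levels [3 4 4 6]
Step 4: flows [2->0,1=2,3->1,3->2] -> levels [4 5 4 4]
Step 5: flows [0=2,1->2,1->3,2=3] -> levels [4 3 5 5]
Step 6: flows [2->0,2->1,3->1,2=3] -> levels [5 5 3 4]
Step 7: flows [0->2,1->2,1->3,3->2] -> levels [4 3 6 4]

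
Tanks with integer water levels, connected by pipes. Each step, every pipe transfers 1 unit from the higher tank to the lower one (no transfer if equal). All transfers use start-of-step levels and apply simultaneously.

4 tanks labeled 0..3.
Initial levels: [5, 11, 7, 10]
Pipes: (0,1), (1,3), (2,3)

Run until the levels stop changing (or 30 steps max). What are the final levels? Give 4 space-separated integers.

Step 1: flows [1->0,1->3,3->2] -> levels [6 9 8 10]
Step 2: flows [1->0,3->1,3->2] -> levels [7 9 9 8]
Step 3: flows [1->0,1->3,2->3] -> levels [8 7 8 10]
Step 4: flows [0->1,3->1,3->2] -> levels [7 9 9 8]
  -> period-2 cycle: step 4 state = step 2 state; never stabilizes
  -> state at step 30: (30-2) mod 2 = 0, same as step 2 -> [7 9 9 8]

Answer: 7 9 9 8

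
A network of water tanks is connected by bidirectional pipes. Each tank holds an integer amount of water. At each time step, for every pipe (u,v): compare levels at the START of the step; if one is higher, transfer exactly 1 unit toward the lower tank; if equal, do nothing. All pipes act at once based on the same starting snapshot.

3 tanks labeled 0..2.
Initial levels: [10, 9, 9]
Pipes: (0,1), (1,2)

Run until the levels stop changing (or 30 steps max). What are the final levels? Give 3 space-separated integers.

Answer: 10 8 10

Derivation:
Step 1: flows [0->1,1=2] -> levels [9 10 9]
Step 2: flows [1->0,1->2] -> levels [10 8 10]
Step 3: flows [0->1,2->1] -> levels [9 10 9]
  -> period-2 cycle: step 3 state = step 1 state; never stabilizes
  -> state at step 30: (30-1) mod 2 = 1, same as step 2 -> [10 8 10]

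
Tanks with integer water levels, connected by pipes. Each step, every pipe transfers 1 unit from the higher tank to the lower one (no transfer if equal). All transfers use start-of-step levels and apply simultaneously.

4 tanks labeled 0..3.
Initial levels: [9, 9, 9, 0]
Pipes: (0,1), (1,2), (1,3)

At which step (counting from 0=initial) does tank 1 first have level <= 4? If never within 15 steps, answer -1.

Answer: -1

Derivation:
Step 1: flows [0=1,1=2,1->3] -> levels [9 8 9 1]
Step 2: flows [0->1,2->1,1->3] -> levels [8 9 8 2]
Step 3: flows [1->0,1->2,1->3] -> levels [9 6 9 3]
Step 4: flows [0->1,2->1,1->3] -> levels [8 7 8 4]
Step 5: flows [0->1,2->1,1->3] -> levels [7 8 7 5]
Step 6: flows [1->0,1->2,1->3] -> levels [8 5 8 6]
Step 7: flows [0->1,2->1,3->1] -> levels [7 8 7 5]
  -> period-2 cycle (repeats step 5); tank 1 never drops to <=4
Tank 1 never reaches <=4 within 15 steps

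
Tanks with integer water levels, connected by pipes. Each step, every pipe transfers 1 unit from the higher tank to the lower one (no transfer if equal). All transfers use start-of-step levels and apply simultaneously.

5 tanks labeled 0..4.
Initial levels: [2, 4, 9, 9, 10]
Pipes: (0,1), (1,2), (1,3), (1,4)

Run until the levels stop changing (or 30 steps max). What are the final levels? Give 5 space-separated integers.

Step 1: flows [1->0,2->1,3->1,4->1] -> levels [3 6 8 8 9]
Step 2: flows [1->0,2->1,3->1,4->1] -> levels [4 8 7 7 8]
Step 3: flows [1->0,1->2,1->3,1=4] -> levels [5 5 8 8 8]
Step 4: flows [0=1,2->1,3->1,4->1] -> levels [5 8 7 7 7]
Step 5: flows [1->0,1->2,1->3,1->4] -> levels [6 4 8 8 8]
Step 6: flows [0->1,2->1,3->1,4->1] -> levels [5 8 7 7 7]
  -> period-2 cycle: step 6 state = step 4 state; never stabilizes
  -> state at step 30: (30-4) mod 2 = 0, same as step 4 -> [5 8 7 7 7]

Answer: 5 8 7 7 7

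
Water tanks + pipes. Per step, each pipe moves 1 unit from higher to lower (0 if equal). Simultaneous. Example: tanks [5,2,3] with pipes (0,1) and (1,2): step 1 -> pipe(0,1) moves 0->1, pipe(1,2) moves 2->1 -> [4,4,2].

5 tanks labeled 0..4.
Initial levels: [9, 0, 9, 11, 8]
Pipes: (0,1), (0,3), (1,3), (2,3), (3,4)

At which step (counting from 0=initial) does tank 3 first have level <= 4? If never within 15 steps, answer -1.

Step 1: flows [0->1,3->0,3->1,3->2,3->4] -> levels [9 2 10 7 9]
Step 2: flows [0->1,0->3,3->1,2->3,4->3] -> levels [7 4 9 9 8]
Step 3: flows [0->1,3->0,3->1,2=3,3->4] -> levels [7 6 9 6 9]
Step 4: flows [0->1,0->3,1=3,2->3,4->3] -> levels [5 7 8 9 8]
Step 5: flows [1->0,3->0,3->1,3->2,3->4] -> levels [7 7 9 5 9]
Step 6: flows [0=1,0->3,1->3,2->3,4->3] -> levels [6 6 8 9 8]
Step 7: flows [0=1,3->0,3->1,3->2,3->4] -> levels [7 7 9 5 9]
  -> period-2 cycle (repeats step 5); tank 3 never drops to <=4
Tank 3 never reaches <=4 within 15 steps

Answer: -1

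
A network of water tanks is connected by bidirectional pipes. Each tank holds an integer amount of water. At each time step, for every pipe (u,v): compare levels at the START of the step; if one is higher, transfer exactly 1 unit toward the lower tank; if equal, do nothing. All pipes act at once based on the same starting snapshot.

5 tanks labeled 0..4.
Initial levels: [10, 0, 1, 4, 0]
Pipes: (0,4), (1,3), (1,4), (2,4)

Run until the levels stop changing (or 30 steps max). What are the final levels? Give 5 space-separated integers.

Step 1: flows [0->4,3->1,1=4,2->4] -> levels [9 1 0 3 2]
Step 2: flows [0->4,3->1,4->1,4->2] -> levels [8 3 1 2 1]
Step 3: flows [0->4,1->3,1->4,2=4] -> levels [7 1 1 3 3]
Step 4: flows [0->4,3->1,4->1,4->2] -> levels [6 3 2 2 2]
Step 5: flows [0->4,1->3,1->4,2=4] -> levels [5 1 2 3 4]
Step 6: flows [0->4,3->1,4->1,4->2] -> levels [4 3 3 2 3]
Step 7: flows [0->4,1->3,1=4,2=4] -> levels [3 2 3 3 4]
Step 8: flows [4->0,3->1,4->1,4->2] -> levels [4 4 4 2 1]
Step 9: flows [0->4,1->3,1->4,2->4] -> levels [3 2 3 3 4]
  -> period-2 cycle: step 9 state = step 7 state; never stabilizes
  -> state at step 30: (30-7) mod 2 = 1, same as step 8 -> [4 4 4 2 1]

Answer: 4 4 4 2 1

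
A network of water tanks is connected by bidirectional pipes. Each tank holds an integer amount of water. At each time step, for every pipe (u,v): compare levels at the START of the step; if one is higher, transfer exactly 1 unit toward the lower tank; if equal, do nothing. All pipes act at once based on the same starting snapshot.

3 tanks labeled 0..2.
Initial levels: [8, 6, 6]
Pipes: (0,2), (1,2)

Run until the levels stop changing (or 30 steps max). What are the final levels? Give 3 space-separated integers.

Step 1: flows [0->2,1=2] -> levels [7 6 7]
Step 2: flows [0=2,2->1] -> levels [7 7 6]
Step 3: flows [0->2,1->2] -> levels [6 6 8]
Step 4: flows [2->0,2->1] -> levels [7 7 6]
  -> period-2 cycle: step 4 state = step 2 state; never stabilizes
  -> state at step 30: (30-2) mod 2 = 0, same as step 2 -> [7 7 6]

Answer: 7 7 6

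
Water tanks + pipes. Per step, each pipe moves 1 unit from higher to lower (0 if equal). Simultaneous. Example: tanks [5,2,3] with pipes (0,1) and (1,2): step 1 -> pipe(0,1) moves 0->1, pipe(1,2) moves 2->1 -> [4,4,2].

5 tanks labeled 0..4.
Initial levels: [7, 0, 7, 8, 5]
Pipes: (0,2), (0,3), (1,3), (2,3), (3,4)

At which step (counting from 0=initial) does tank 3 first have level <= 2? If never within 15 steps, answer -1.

Step 1: flows [0=2,3->0,3->1,3->2,3->4] -> levels [8 1 8 4 6]
Step 2: flows [0=2,0->3,3->1,2->3,4->3] -> levels [7 2 7 6 5]
Step 3: flows [0=2,0->3,3->1,2->3,3->4] -> levels [6 3 6 6 6]
Step 4: flows [0=2,0=3,3->1,2=3,3=4] -> levels [6 4 6 5 6]
Step 5: flows [0=2,0->3,3->1,2->3,4->3] -> levels [5 5 5 7 5]
Step 6: flows [0=2,3->0,3->1,3->2,3->4] -> levels [6 6 6 3 6]
Step 7: flows [0=2,0->3,1->3,2->3,4->3] -> levels [5 5 5 7 5]
  -> period-2 cycle (repeats step 5); tank 3 never drops to <=2
Tank 3 never reaches <=2 within 15 steps

Answer: -1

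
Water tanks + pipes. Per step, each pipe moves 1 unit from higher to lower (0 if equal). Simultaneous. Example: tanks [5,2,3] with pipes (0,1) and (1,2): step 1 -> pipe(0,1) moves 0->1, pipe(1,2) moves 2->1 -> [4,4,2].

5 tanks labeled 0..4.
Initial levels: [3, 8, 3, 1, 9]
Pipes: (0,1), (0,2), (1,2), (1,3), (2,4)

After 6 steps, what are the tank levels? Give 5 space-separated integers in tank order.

Answer: 6 4 3 5 6

Derivation:
Step 1: flows [1->0,0=2,1->2,1->3,4->2] -> levels [4 5 5 2 8]
Step 2: flows [1->0,2->0,1=2,1->3,4->2] -> levels [6 3 5 3 7]
Step 3: flows [0->1,0->2,2->1,1=3,4->2] -> levels [4 5 6 3 6]
Step 4: flows [1->0,2->0,2->1,1->3,2=4] -> levels [6 4 4 4 6]
Step 5: flows [0->1,0->2,1=2,1=3,4->2] -> levels [4 5 6 4 5]
Step 6: flows [1->0,2->0,2->1,1->3,2->4] -> levels [6 4 3 5 6]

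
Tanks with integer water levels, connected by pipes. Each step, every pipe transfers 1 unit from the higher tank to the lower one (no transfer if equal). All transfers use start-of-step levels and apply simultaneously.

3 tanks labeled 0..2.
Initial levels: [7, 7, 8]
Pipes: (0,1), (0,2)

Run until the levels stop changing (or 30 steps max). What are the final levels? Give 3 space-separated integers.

Answer: 6 8 8

Derivation:
Step 1: flows [0=1,2->0] -> levels [8 7 7]
Step 2: flows [0->1,0->2] -> levels [6 8 8]
Step 3: flows [1->0,2->0] -> levels [8 7 7]
  -> period-2 cycle: step 3 state = step 1 state; never stabilizes
  -> state at step 30: (30-1) mod 2 = 1, same as step 2 -> [6 8 8]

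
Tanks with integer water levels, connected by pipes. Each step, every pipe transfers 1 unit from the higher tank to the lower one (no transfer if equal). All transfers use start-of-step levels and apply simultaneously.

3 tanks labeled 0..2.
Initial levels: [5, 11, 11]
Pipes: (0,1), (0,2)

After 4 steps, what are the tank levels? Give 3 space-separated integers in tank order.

Step 1: flows [1->0,2->0] -> levels [7 10 10]
Step 2: flows [1->0,2->0] -> levels [9 9 9]
Step 3: flows [0=1,0=2] -> levels [9 9 9]
  -> stable; steps 4..4 unchanged -> [9 9 9]

Answer: 9 9 9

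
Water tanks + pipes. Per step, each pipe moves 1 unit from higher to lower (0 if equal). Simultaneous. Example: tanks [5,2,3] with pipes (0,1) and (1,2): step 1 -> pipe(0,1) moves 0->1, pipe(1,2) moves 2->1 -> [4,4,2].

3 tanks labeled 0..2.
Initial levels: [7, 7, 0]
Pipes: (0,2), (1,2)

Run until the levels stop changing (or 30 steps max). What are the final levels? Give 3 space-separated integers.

Answer: 5 5 4

Derivation:
Step 1: flows [0->2,1->2] -> levels [6 6 2]
Step 2: flows [0->2,1->2] -> levels [5 5 4]
Step 3: flows [0->2,1->2] -> levels [4 4 6]
Step 4: flows [2->0,2->1] -> levels [5 5 4]
  -> period-2 cycle: step 4 state = step 2 state; never stabilizes
  -> state at step 30: (30-2) mod 2 = 0, same as step 2 -> [5 5 4]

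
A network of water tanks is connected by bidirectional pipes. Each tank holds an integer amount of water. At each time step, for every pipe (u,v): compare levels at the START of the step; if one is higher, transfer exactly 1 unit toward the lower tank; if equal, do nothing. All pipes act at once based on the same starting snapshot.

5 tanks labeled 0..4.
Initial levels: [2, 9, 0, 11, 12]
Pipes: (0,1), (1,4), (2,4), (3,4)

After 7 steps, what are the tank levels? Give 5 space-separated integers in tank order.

Step 1: flows [1->0,4->1,4->2,4->3] -> levels [3 9 1 12 9]
Step 2: flows [1->0,1=4,4->2,3->4] -> levels [4 8 2 11 9]
Step 3: flows [1->0,4->1,4->2,3->4] -> levels [5 8 3 10 8]
Step 4: flows [1->0,1=4,4->2,3->4] -> levels [6 7 4 9 8]
Step 5: flows [1->0,4->1,4->2,3->4] -> levels [7 7 5 8 7]
Step 6: flows [0=1,1=4,4->2,3->4] -> levels [7 7 6 7 7]
Step 7: flows [0=1,1=4,4->2,3=4] -> levels [7 7 7 7 6]

Answer: 7 7 7 7 6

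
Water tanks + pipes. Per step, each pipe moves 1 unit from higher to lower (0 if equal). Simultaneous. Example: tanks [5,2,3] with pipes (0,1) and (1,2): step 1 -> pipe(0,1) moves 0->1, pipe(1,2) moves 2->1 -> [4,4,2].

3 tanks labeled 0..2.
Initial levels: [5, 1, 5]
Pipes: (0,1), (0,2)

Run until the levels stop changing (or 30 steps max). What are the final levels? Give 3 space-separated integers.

Answer: 5 3 3

Derivation:
Step 1: flows [0->1,0=2] -> levels [4 2 5]
Step 2: flows [0->1,2->0] -> levels [4 3 4]
Step 3: flows [0->1,0=2] -> levels [3 4 4]
Step 4: flows [1->0,2->0] -> levels [5 3 3]
Step 5: flows [0->1,0->2] -> levels [3 4 4]
  -> period-2 cycle: step 5 state = step 3 state; never stabilizes
  -> state at step 30: (30-3) mod 2 = 1, same as step 4 -> [5 3 3]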